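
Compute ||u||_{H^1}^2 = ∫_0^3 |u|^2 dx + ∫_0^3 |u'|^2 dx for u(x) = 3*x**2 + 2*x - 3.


||u||_{H^1}^2 = 4857/5

The H^1 norm (squared) on an interval (0, L) is
  ||u||_{H^1}^2 = ∫_0^L u(x)^2 dx + ∫_0^L u'(x)^2 dx.
Compute u'(x) = 6*x + 2.
Then u(x)^2 = 9*x**4 + 12*x**3 - 14*x**2 - 12*x + 9 and u'(x)^2 = 36*x**2 + 24*x + 4.
Integrate each monomial from 0 to 3 using ∫_0^3 c·x^n dx = c·3^(n+1)/(n+1):
  ∫_0^3 u(x)^2 dx = ∫_0^3 (9*x^4 + 12*x^3 - 14*x^2 - 12*x + 9) dx. Term by term:
    ∫_0^3 9*x^4 dx = 2187/5;  ∫_0^3 12*x^3 dx = 243;  ∫_0^3 -14*x^2 dx = -126;
    ∫_0^3 -12*x dx = -54;  ∫_0^3 9 dx = 27.
  Sum: 2187/5 + 243 − 126 − 54 + 27 = 2637/5.
  ∫_0^3 u'(x)^2 dx = ∫_0^3 (36*x^2 + 24*x + 4) dx. Term by term:
    ∫_0^3 36*x^2 dx = 324;  ∫_0^3 24*x dx = 108;  ∫_0^3 4 dx = 12.
  Sum: 324 + 108 + 12 = 444.
Adding: ||u||_{H^1}^2 = 2637/5 + 444 = 4857/5.


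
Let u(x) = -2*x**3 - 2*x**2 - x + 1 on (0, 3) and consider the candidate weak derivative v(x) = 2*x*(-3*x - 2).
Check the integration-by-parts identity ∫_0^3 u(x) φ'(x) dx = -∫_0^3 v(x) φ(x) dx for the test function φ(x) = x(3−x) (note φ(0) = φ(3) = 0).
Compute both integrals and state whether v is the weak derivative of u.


LHS = 522/5, RHS = 999/10. No, v is not the weak derivative of u.

u(x) = -2*x**3 - 2*x**2 - x + 1, classical derivative u'(x) = -6*x**2 - 4*x - 1.
φ(x) = x(3−x), so φ'(x) = 3 - 2*x.
Note φ(0) = φ(3) = 0, so the boundary term u·φ vanishes.
LHS = ∫_0^3 u(x) φ'(x) dx = ∫_0^3 (4*x^4 - 2*x^3 - 4*x^2 - 5*x + 3) dx. Term by term:
  ∫_0^3 4*x^4 dx = 972/5;  ∫_0^3 -2*x^3 dx = -81/2;  ∫_0^3 -4*x^2 dx = -36;
  ∫_0^3 -5*x dx = -45/2;  ∫_0^3 3 dx = 9.
Sum: 972/5 − 81/2 − 36 − 45/2 + 9 = 522/5.
So LHS = 522/5.
∫_0^3 v(x) φ(x) dx = ∫_0^3 (6*x^4 - 14*x^3 - 12*x^2) dx. Term by term:
  ∫_0^3 6*x^4 dx = 1458/5;  ∫_0^3 -14*x^3 dx = -567/2;  ∫_0^3 -12*x^2 dx = -108.
Sum: 1458/5 − 567/2 − 108 = -999/10.
So RHS = -∫_0^3 v(x) φ(x) dx = 999/10.
LHS − RHS = 9/2 ≠ 0, so the identity fails.
(For a valid weak derivative the identity must hold for EVERY test function, in particular this one. The failure shows v is NOT the weak derivative of u.)
Correct weak derivative would be u'(x) = -6*x**2 - 4*x - 1.


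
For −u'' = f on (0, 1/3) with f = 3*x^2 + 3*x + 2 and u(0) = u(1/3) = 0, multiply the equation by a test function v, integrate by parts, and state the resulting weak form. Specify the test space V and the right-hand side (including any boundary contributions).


V = H^1_0(0, 1/3) (so v(0) = v(1/3) = 0); weak form: ∫_0^1/3 u'v' dx = ∫_0^1/3 (3*x^2 + 3*x + 2) v dx for all v ∈ V.

Multiply both sides by a test function v and integrate from 0 to 1/3:
  ∫_0^1/3 −u''(x) v(x) dx = ∫_0^1/3 f(x) v(x) dx.
Integrate the LHS by parts once:
  ∫_0^1/3 −u'' v dx = −[u'(x) v(x)]_0^1/3 + ∫_0^1/3 u'(x) v'(x) dx.
Thus ∫_0^1/3 u'(x) v'(x) dx = ∫_0^1/3 f(x) v(x) dx + [u'(x) v(x)]_0^1/3.
Choose V so that boundary terms are either known or forced to vanish.
u is Dirichlet: u(0) = u(1/3) = 0. Let V = H^1_0(0, 1/3); then v(0) = v(1/3) = 0, and [u' v]_0^1/3 = 0.
Weak formulation: find u (satisfying any essential BC) such that ∫_0^1/3 u'(x) v'(x) dx = ∫_0^1/3 f v dx for all v ∈ V.
Substituting f(x) = 3*x^2 + 3*x + 2, the right-hand side is ∫_0^1/3 (3*x^2 + 3*x + 2) v dx.


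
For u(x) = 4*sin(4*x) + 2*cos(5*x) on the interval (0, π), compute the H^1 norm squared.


||u||_{H^1(0,π)}^2 = -3328/9 + 188*π

u'(x) = -10*sin(5*x) + 16*cos(4*x).
Expand u² and (u')² and integrate term by term on (0, π), using: for integers n ≥ 1, ∫_0^π sin²(nx) dx = ∫_0^π cos²(nx) dx = π/2; for n ≠ n', ∫_0^π sin(nx)sin(n'x) dx = ∫_0^π cos(nx)cos(n'x) dx = 0; and by product-to-sum, ∫_0^π sin(nx)cos(n'x) dx = ½∫_0^π [sin((n+n')x) + sin((n−n')x)] dx, which is 0 when n+n' is even and 2n/(n²−n'²) when n+n' is odd (it need not vanish on (0, π)).
  u² squared terms: (2)²·∫cos(5x)² dx = 4·π/2 = 2*π;  (4)²·∫sin(4x)² dx = 16·π/2 = 8*π.
  u² cross terms: 2·(2)·(4)·∫cos(5x)·sin(4x) dx = 16·(-8/9) = -128/9.
  So ∫_0^π u² dx = 2*π + 8*π − 128/9 = -128/9 + 10*π.
  (u')² squared terms: (-10)²·∫sin(5x)² dx = 100·π/2 = 50*π;  (16)²·∫cos(4x)² dx = 256·π/2 = 128*π.
  (u')² cross terms: 2·(-10)·(16)·∫sin(5x)·cos(4x) dx = -320·(10/9) = -3200/9.
  So ∫_0^π (u')² dx = 50*π + 128*π − 3200/9 = -3200/9 + 178*π.
||u||_{H^1}^2 = (-128/9 + 10*π) + (-3200/9 + 178*π) = -3328/9 + 188*π.


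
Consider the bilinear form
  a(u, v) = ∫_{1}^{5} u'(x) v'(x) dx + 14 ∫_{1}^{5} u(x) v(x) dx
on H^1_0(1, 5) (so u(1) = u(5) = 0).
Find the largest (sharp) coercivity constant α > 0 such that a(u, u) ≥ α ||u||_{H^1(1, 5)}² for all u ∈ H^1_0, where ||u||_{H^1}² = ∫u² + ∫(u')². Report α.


α = 1

Coercivity of a(·,·) on H^1_0(1, 5) means a(u, u) ≥ α ||u||_{H^1}² for every u ∈ H^1_0.
The interval has length L = 4, and Poincaré/coercivity depend only on L. Here a(u, u) = ∫(u')² + (14)·∫u².
Here c = 14 ≥ 1, so a(u,u) = ∫(u')² + c∫u² ≥ ∫(u')² + ∫u² = ||u||_{H^1}², i.e. α = 1 works. No larger α is possible: a(u,u) ≥ α||u||_{H^1}² means (1−α)∫(u')² ≥ (α−c)∫u², and for the modes u_n = sin(nπ(x−x₀)/L) (x₀ the left endpoint) one has ∫u_n²/∫(u_n')² = (L/(nπ))² → 0, so a(u_n,u_n)/||u_n||_{H^1}² → 1. Hence the optimal constant is α = 1.
Therefore α = 1.


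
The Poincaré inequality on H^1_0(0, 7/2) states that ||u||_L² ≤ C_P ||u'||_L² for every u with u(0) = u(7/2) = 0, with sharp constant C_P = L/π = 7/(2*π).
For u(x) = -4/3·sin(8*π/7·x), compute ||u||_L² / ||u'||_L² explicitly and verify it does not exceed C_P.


||u||_L² / ||u'||_L² = 7/(8*π) < C_P = 7/(2*π).

u(x) = -4/3·sin(8*π/7·x), so u'(x) = -32*π*cos(8*π*x/7)/21.
Writing u(x) = A·sin(kπx/L) with A = -4/3 and k = 4, use ∫_0^L sin²(kπx/L) dx = L/2 and ∫_0^L cos²(kπx/L) dx = L/2.
u² = 16/9·sin²(8*π/7·x) and (u')² = 1024*π^2/441·cos²(8*π/7·x), and each of sin², cos² integrates to L/2 = 7/4 over (0, 7/2).
∫_0^7/2 u² dx = 28/9, so ||u||_L² = 2*sqrt(7)/3.
∫_0^7/2 (u')² dx = 256*π^2/63, so ||u'||_L² = 16*sqrt(7)*π/21.
Ratio ||u||_L² / ||u'||_L² = 7/(8*π).
Sharp Poincaré constant on H^1_0(0, 7/2) is C_P = L/π = 7/(2*π), achieved by sin(2*π/7·x).
This is the k = 4 harmonic; the ratio L/(kπ) is strictly less than C_P = L/π, consistent with the sharp inequality ||u||_L² ≤ C_P ||u'||_L².


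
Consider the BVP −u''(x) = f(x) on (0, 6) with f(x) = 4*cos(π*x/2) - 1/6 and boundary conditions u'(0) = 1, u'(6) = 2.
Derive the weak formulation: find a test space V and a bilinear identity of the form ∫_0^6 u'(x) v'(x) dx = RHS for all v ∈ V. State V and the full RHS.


V = H^1(0, 6) (v unrestricted at boundary; u is determined up to an additive constant); weak form: ∫_0^6 u'v' dx = ∫_0^6 (4*cos(π*x/2) - 1/6) v dx + 2·v(6) − v(0) for all v ∈ V.

Multiply both sides by a test function v and integrate from 0 to 6:
  ∫_0^6 −u''(x) v(x) dx = ∫_0^6 f(x) v(x) dx.
Integrate the LHS by parts once:
  ∫_0^6 −u'' v dx = −[u'(x) v(x)]_0^6 + ∫_0^6 u'(x) v'(x) dx.
Thus ∫_0^6 u'(x) v'(x) dx = ∫_0^6 f(x) v(x) dx + [u'(x) v(x)]_0^6.
Choose V so that boundary terms are either known or forced to vanish.
u has inhomogeneous Neumann u'(0) = 1, u'(6) = 2. [u' v]_0^6 = (2)·v(6) − (1)·v(0) = 2·v(6) − v(0). Take V = H^1(0, 6); boundary term becomes part of RHS.
Weak formulation: find u (satisfying any essential BC) such that ∫_0^6 u'(x) v'(x) dx = ∫_0^6 f v dx + 2·v(6) − v(0) for all v ∈ V (Neumann data are natural BCs: they enter the RHS as boundary terms).
Substituting f(x) = 4*cos(π*x/2) - 1/6, the right-hand side is ∫_0^6 (4*cos(π*x/2) - 1/6) v dx + 2·v(6) − v(0).
Compatibility check (pure Neumann): taking v ≡ 1 ∈ V gives 0 = ∫_0^6 f dx + (2) − (1), i.e. ∫_0^6 f dx must equal u'(0) − u'(6) = -1. Indeed ∫_0^6 (4*cos(π*x/2) - 1/6) dx = -1, so the data are compatible. The solution is then unique only up to an additive constant (fix it e.g. by requiring ∫_0^6 u dx = 0).


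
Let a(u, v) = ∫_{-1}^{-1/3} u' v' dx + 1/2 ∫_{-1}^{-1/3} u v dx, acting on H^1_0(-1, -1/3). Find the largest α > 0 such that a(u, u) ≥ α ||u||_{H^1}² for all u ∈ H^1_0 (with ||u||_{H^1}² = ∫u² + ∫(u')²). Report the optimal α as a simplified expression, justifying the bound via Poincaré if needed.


α = (2 + 9*π^2)/(4 + 9*π^2)

Coercivity of a(·,·) on H^1_0(-1, -1/3) means a(u, u) ≥ α ||u||_{H^1}² for every u ∈ H^1_0.
The interval has length L = 2/3, and Poincaré/coercivity depend only on L. Here a(u, u) = ∫(u')² + (1/2)·∫u².
Here 0 < c = 1/2 < 1. The condition a(u,u) ≥ α||u||_{H^1}² reads (1−α)∫(u')² ≥ (α−c)∫u². Any admissible α is ≤ 1 (rapidly oscillating u have ∫u²/∫(u')² → 0), and α = 1 would force 0 ≥ (1−c)∫u², impossible since c < 1; so 1−α > 0. By the sharp Poincaré inequality on H^1_0 of an interval of length L, ∫(u')² ≥ (π/L)²∫u² with equality for the first sine mode sin(π(x−x₀)/L) (x₀ the left endpoint), so the inequality holds for all u iff (1−α)(π/L)² ≥ α − c, i.e. α ≤ ((π/L)² + c)/((π/L)² + 1) = (1 + c(L/π)²)/(1 + (L/π)²). With (π/L)² = 9*π^2/4 and c = 1/2, the largest admissible constant is α = ((π/L)² + c)/((π/L)² + 1).
Simplifying, α = (2 + 9*π^2)/(4 + 9*π^2).


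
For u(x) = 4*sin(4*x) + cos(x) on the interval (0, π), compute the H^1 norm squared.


||u||_{H^1(0,π)}^2 = 128/15 + 137*π

u'(x) = -sin(x) + 16*cos(4*x).
Expand u² and (u')² and integrate term by term on (0, π), using: for integers n ≥ 1, ∫_0^π sin²(nx) dx = ∫_0^π cos²(nx) dx = π/2; for n ≠ n', ∫_0^π sin(nx)sin(n'x) dx = ∫_0^π cos(nx)cos(n'x) dx = 0; and by product-to-sum, ∫_0^π sin(nx)cos(n'x) dx = ½∫_0^π [sin((n+n')x) + sin((n−n')x)] dx, which is 0 when n+n' is even and 2n/(n²−n'²) when n+n' is odd (it need not vanish on (0, π)).
  u² squared terms: (4)²·∫sin(4x)² dx = 16·π/2 = 8*π;  (1)²·∫cos(x)² dx = 1·π/2 = π/2.
  u² cross terms: 2·(4)·(1)·∫sin(4x)·cos(x) dx = 8·(8/15) = 64/15.
  So ∫_0^π u² dx = 8*π + π/2 + 64/15 = 64/15 + 17*π/2.
  (u')² squared terms: (-1)²·∫sin(x)² dx = 1·π/2 = π/2;  (16)²·∫cos(4x)² dx = 256·π/2 = 128*π.
  (u')² cross terms: 2·(-1)·(16)·∫sin(x)·cos(4x) dx = -32·(-2/15) = 64/15.
  So ∫_0^π (u')² dx = π/2 + 128*π + 64/15 = 64/15 + 257*π/2.
||u||_{H^1}^2 = (64/15 + 17*π/2) + (64/15 + 257*π/2) = 128/15 + 137*π.


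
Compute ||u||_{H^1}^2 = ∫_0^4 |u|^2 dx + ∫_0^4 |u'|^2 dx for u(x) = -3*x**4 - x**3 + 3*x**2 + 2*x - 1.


||u||_{H^1}^2 = 64699604/105

The H^1 norm (squared) on an interval (0, L) is
  ||u||_{H^1}^2 = ∫_0^L u(x)^2 dx + ∫_0^L u'(x)^2 dx.
Compute u'(x) = -12*x**3 - 3*x**2 + 6*x + 2.
Then u(x)^2 = 9*x**8 + 6*x**7 - 17*x**6 - 18*x**5 + 11*x**4 + 14*x**3 - 2*x**2 - 4*x + 1 and u'(x)^2 = 144*x**6 + 72*x**5 - 135*x**4 - 84*x**3 + 24*x**2 + 24*x + 4.
Integrate each monomial from 0 to 4 using ∫_0^4 c·x^n dx = c·4^(n+1)/(n+1):
  ∫_0^4 u(x)^2 dx = ∫_0^4 (9*x^8 + 6*x^7 - 17*x^6 - 18*x^5 + 11*x^4 + 14*x^3 - 2*x^2 - 4*x + 1) dx. Term by term:
    ∫_0^4 9*x^8 dx = 262144;  ∫_0^4 6*x^7 dx = 49152;  ∫_0^4 -17*x^6 dx = -278528/7;
    ∫_0^4 -18*x^5 dx = -12288;  ∫_0^4 11*x^4 dx = 11264/5;  ∫_0^4 14*x^3 dx = 896;
    ∫_0^4 -2*x^2 dx = -128/3;  ∫_0^4 -4*x dx = -32;  ∫_0^4 1 dx = 4.
  Sum: 262144 + 49152 − 278528/7 − 12288 + 11264/5 + 896 − 128/3 − 32 + 4 = 27541124/105.
  ∫_0^4 u'(x)^2 dx = ∫_0^4 (144*x^6 + 72*x^5 - 135*x^4 - 84*x^3 + 24*x^2 + 24*x + 4) dx. Term by term:
    ∫_0^4 144*x^6 dx = 2359296/7;  ∫_0^4 72*x^5 dx = 49152;  ∫_0^4 -135*x^4 dx = -27648;
    ∫_0^4 -84*x^3 dx = -5376;  ∫_0^4 24*x^2 dx = 512;  ∫_0^4 24*x dx = 192;
    ∫_0^4 4 dx = 16.
  Sum: 2359296/7 + 49152 − 27648 − 5376 + 512 + 192 + 16 = 2477232/7.
Adding: ||u||_{H^1}^2 = 27541124/105 + 2477232/7 = 64699604/105.


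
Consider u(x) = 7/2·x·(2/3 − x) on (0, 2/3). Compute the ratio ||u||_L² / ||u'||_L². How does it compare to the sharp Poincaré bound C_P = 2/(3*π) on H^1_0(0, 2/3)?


||u||_L² / ||u'||_L² = sqrt(10)/15 < C_P = 2/(3*π).

u(x) = 7/2·x·(2/3 − x), so u'(x) = 7/3 - 7*x.
u(x) = 7/2·x·(2/3 − x) vanishes at x = 0 and x = 2/3, so u ∈ H^1_0(0, 2/3). Differentiate via the product rule and integrate the resulting polynomials term by term.
  ∫_0^2/3 u² dx = ∫_0^2/3 (49*x^4/4 - 49*x^3/3 + 49*x^2/9) dx. Term by term:
    ∫_0^2/3 49*x^4/4 dx = 392/1215;  ∫_0^2/3 -49*x^3/3 dx = -196/243;  ∫_0^2/3 49*x^2/9 dx = 392/729.
  Sum: 392/1215 − 196/243 + 392/729 = 196/3645.
  ∫_0^2/3 (u')² dx = ∫_0^2/3 (49*x^2 - 98*x/3 + 49/9) dx. Term by term:
    ∫_0^2/3 49*x^2 dx = 392/81;  ∫_0^2/3 -98*x/3 dx = -196/27;  ∫_0^2/3 49/9 dx = 98/27.
  Sum: 392/81 − 196/27 + 98/27 = 98/81.
∫_0^2/3 u² dx = 196/3645, so ||u||_L² = 14*sqrt(5)/135.
∫_0^2/3 (u')² dx = 98/81, so ||u'||_L² = 7*sqrt(2)/9.
Ratio ||u||_L² / ||u'||_L² = sqrt(10)/15.
Sharp Poincaré constant on H^1_0(0, 2/3) is C_P = L/π = 2/(3*π), achieved by sin(3*π/2·x).
A polynomial bump cannot attain the sharp Poincaré constant (only the first sine eigenfunction does), so the ratio is strictly less than C_P, consistent with ||u||_L² ≤ C_P ||u'||_L².


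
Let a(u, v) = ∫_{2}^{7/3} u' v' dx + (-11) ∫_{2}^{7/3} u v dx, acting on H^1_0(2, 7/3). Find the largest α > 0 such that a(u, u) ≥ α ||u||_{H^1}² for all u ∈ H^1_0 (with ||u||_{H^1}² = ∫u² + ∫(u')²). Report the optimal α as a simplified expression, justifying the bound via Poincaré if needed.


α = (-11 + 9*π^2)/(1 + 9*π^2)

Coercivity of a(·,·) on H^1_0(2, 7/3) means a(u, u) ≥ α ||u||_{H^1}² for every u ∈ H^1_0.
The interval has length L = 1/3, and Poincaré/coercivity depend only on L. Here a(u, u) = ∫(u')² + (-11)·∫u².
Here c = -11 < 0 with |c| < (π/L)² = 9*π^2, so coercivity still holds. The condition a(u,u) ≥ α||u||_{H^1}² reads (1−α)∫(u')² ≥ (α−c)∫u². Any admissible α is ≤ 1 (rapidly oscillating u have ∫u²/∫(u')² → 0), and α = 1 would force 0 ≥ (1−c)∫u², impossible since c < 1; so 1−α > 0. By the sharp Poincaré inequality on H^1_0 of an interval of length L, ∫(u')² ≥ (π/L)²∫u² with equality for the first sine mode sin(π(x−x₀)/L) (x₀ the left endpoint), so the inequality holds for all u iff (1−α)(π/L)² ≥ α − c, i.e. α ≤ ((π/L)² + c)/((π/L)² + 1) = (1 + c(L/π)²)/(1 + (L/π)²). (Direct route, valid since c ≤ 0: Poincaré gives c∫u² ≥ c(L/π)²∫(u')², so a(u,u) ≥ (1 + c(L/π)²)∫(u')², while ||u||_{H^1}² ≤ (1 + (L/π)²)∫(u')²; dividing yields the same α.) With (π/L)² = 9*π^2 and c = -11, the largest admissible constant is α = ((π/L)² + c)/((π/L)² + 1).
Simplifying, α = (-11 + 9*π^2)/(1 + 9*π^2).


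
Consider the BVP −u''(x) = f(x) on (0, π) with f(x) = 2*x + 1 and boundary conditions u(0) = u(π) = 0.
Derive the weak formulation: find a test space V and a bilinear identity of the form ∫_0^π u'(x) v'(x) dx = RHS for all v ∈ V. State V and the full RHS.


V = H^1_0(0, π) (so v(0) = v(π) = 0); weak form: ∫_0^π u'v' dx = ∫_0^π (2*x + 1) v dx for all v ∈ V.

Multiply both sides by a test function v and integrate from 0 to π:
  ∫_0^π −u''(x) v(x) dx = ∫_0^π f(x) v(x) dx.
Integrate the LHS by parts once:
  ∫_0^π −u'' v dx = −[u'(x) v(x)]_0^π + ∫_0^π u'(x) v'(x) dx.
Thus ∫_0^π u'(x) v'(x) dx = ∫_0^π f(x) v(x) dx + [u'(x) v(x)]_0^π.
Choose V so that boundary terms are either known or forced to vanish.
u is Dirichlet: u(0) = u(π) = 0. Let V = H^1_0(0, π); then v(0) = v(π) = 0, and [u' v]_0^π = 0.
Weak formulation: find u (satisfying any essential BC) such that ∫_0^π u'(x) v'(x) dx = ∫_0^π f v dx for all v ∈ V.
Substituting f(x) = 2*x + 1, the right-hand side is ∫_0^π (2*x + 1) v dx.


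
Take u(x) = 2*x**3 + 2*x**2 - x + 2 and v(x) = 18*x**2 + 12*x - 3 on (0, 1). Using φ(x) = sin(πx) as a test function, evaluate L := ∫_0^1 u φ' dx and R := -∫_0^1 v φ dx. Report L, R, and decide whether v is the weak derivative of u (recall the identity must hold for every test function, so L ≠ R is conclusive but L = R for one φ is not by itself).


LHS = -8/π + 24/π^3, RHS = -24/π + 72/π^3. No, v is not the weak derivative of u.

u(x) = 2*x**3 + 2*x**2 - x + 2, classical derivative u'(x) = 6*x**2 + 4*x - 1.
φ(x) = sin(πx), so φ'(x) = π*cos(π*x).
Note φ(0) = φ(1) = 0, so the boundary term u·φ vanishes.
LHS = ∫_0^1 u(x) φ'(x) dx = ∫_0^1 (2*π*x^3*cos(π*x) + 2*π*x^2*cos(π*x) - π*x*cos(π*x) + 2*π*cos(π*x)) dx. Term by term:
  ∫_0^1 2*π*cos(π*x) dx = 0;  ∫_0^1 -π*x*cos(π*x) dx = 2/π;  ∫_0^1 2*π*x^2*cos(π*x) dx = -4/π;
  ∫_0^1 2*π*x^3*cos(π*x) dx = -6/π + 24/π^3.
Sum: 0 + 2/π − 4/π + -6/π + 24/π^3 = -8/π + 24/π^3.
So LHS = -8/π + 24/π^3.
∫_0^1 v(x) φ(x) dx = ∫_0^1 (18*x^2*sin(π*x) + 12*x*sin(π*x) - 3*sin(π*x)) dx. Term by term:
  ∫_0^1 -3*sin(π*x) dx = -6/π;  ∫_0^1 12*x*sin(π*x) dx = 12/π;  ∫_0^1 18*x^2*sin(π*x) dx = -72/π^3 + 18/π.
Sum: -6/π + 12/π + -72/π^3 + 18/π = -72/π^3 + 24/π.
So RHS = -∫_0^1 v(x) φ(x) dx = -24/π + 72/π^3.
LHS − RHS = -48/π^3 + 16/π ≠ 0, so the identity fails.
(For a valid weak derivative the identity must hold for EVERY test function, in particular this one. The failure shows v is NOT the weak derivative of u.)
Correct weak derivative would be u'(x) = 6*x**2 + 4*x - 1.


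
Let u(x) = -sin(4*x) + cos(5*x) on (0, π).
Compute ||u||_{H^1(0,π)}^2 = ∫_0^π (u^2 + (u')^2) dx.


||u||_{H^1(0,π)}^2 = 416/9 + 43*π/2

u'(x) = -5*sin(5*x) - 4*cos(4*x).
Expand u² and (u')² and integrate term by term on (0, π), using: for integers n ≥ 1, ∫_0^π sin²(nx) dx = ∫_0^π cos²(nx) dx = π/2; for n ≠ n', ∫_0^π sin(nx)sin(n'x) dx = ∫_0^π cos(nx)cos(n'x) dx = 0; and by product-to-sum, ∫_0^π sin(nx)cos(n'x) dx = ½∫_0^π [sin((n+n')x) + sin((n−n')x)] dx, which is 0 when n+n' is even and 2n/(n²−n'²) when n+n' is odd (it need not vanish on (0, π)).
  u² squared terms: (-1)²·∫sin(4x)² dx = 1·π/2 = π/2;  (1)²·∫cos(5x)² dx = 1·π/2 = π/2.
  u² cross terms: 2·(-1)·(1)·∫sin(4x)·cos(5x) dx = -2·(-8/9) = 16/9.
  So ∫_0^π u² dx = π/2 + π/2 + 16/9 = 16/9 + π.
  (u')² squared terms: (-5)²·∫sin(5x)² dx = 25·π/2 = 25*π/2;  (-4)²·∫cos(4x)² dx = 16·π/2 = 8*π.
  (u')² cross terms: 2·(-5)·(-4)·∫sin(5x)·cos(4x) dx = 40·(10/9) = 400/9.
  So ∫_0^π (u')² dx = 25*π/2 + 8*π + 400/9 = 400/9 + 41*π/2.
||u||_{H^1}^2 = (16/9 + π) + (400/9 + 41*π/2) = 416/9 + 43*π/2.


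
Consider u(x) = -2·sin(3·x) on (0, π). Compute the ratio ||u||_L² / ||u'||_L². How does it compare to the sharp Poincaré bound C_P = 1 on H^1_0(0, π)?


||u||_L² / ||u'||_L² = 1/3 < C_P = 1.

u(x) = -2·sin(3·x), so u'(x) = -6*cos(3*x).
Writing u(x) = A·sin(kπx/L) with A = -2 and k = 3, use ∫_0^L sin²(kπx/L) dx = L/2 and ∫_0^L cos²(kπx/L) dx = L/2.
u² = 4·sin²(3·x) and (u')² = 36·cos²(3·x), and each of sin², cos² integrates to L/2 = π/2 over (0, π).
∫_0^π u² dx = 2*π, so ||u||_L² = sqrt(2)*sqrt(π).
∫_0^π (u')² dx = 18*π, so ||u'||_L² = 3*sqrt(2)*sqrt(π).
Ratio ||u||_L² / ||u'||_L² = 1/3.
Sharp Poincaré constant on H^1_0(0, π) is C_P = L/π = 1, achieved by sin(x).
This is the k = 3 harmonic; the ratio L/(kπ) is strictly less than C_P = L/π, consistent with the sharp inequality ||u||_L² ≤ C_P ||u'||_L².


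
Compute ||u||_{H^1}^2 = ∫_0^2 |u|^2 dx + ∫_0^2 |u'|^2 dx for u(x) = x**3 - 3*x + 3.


||u||_{H^1}^2 = 1312/35

The H^1 norm (squared) on an interval (0, L) is
  ||u||_{H^1}^2 = ∫_0^L u(x)^2 dx + ∫_0^L u'(x)^2 dx.
Compute u'(x) = 3*x**2 - 3.
Then u(x)^2 = x**6 - 6*x**4 + 6*x**3 + 9*x**2 - 18*x + 9 and u'(x)^2 = 9*x**4 - 18*x**2 + 9.
Integrate each monomial from 0 to 2 using ∫_0^2 c·x^n dx = c·2^(n+1)/(n+1):
  ∫_0^2 u(x)^2 dx = ∫_0^2 (x^6 - 6*x^4 + 6*x^3 + 9*x^2 - 18*x + 9) dx. Term by term:
    ∫_0^2 x^6 dx = 128/7;  ∫_0^2 -6*x^4 dx = -192/5;  ∫_0^2 6*x^3 dx = 24;
    ∫_0^2 9*x^2 dx = 24;  ∫_0^2 -18*x dx = -36;  ∫_0^2 9 dx = 18.
  Sum: 128/7 − 192/5 + 24 + 24 − 36 + 18 = 346/35.
  ∫_0^2 u'(x)^2 dx = ∫_0^2 (9*x^4 - 18*x^2 + 9) dx. Term by term:
    ∫_0^2 9*x^4 dx = 288/5;  ∫_0^2 -18*x^2 dx = -48;  ∫_0^2 9 dx = 18.
  Sum: 288/5 − 48 + 18 = 138/5.
Adding: ||u||_{H^1}^2 = 346/35 + 138/5 = 1312/35.


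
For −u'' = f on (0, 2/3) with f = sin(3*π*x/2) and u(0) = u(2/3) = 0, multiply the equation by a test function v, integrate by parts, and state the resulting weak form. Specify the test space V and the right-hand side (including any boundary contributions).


V = H^1_0(0, 2/3) (so v(0) = v(2/3) = 0); weak form: ∫_0^2/3 u'v' dx = ∫_0^2/3 (sin(3*π*x/2)) v dx for all v ∈ V.

Multiply both sides by a test function v and integrate from 0 to 2/3:
  ∫_0^2/3 −u''(x) v(x) dx = ∫_0^2/3 f(x) v(x) dx.
Integrate the LHS by parts once:
  ∫_0^2/3 −u'' v dx = −[u'(x) v(x)]_0^2/3 + ∫_0^2/3 u'(x) v'(x) dx.
Thus ∫_0^2/3 u'(x) v'(x) dx = ∫_0^2/3 f(x) v(x) dx + [u'(x) v(x)]_0^2/3.
Choose V so that boundary terms are either known or forced to vanish.
u is Dirichlet: u(0) = u(2/3) = 0. Let V = H^1_0(0, 2/3); then v(0) = v(2/3) = 0, and [u' v]_0^2/3 = 0.
Weak formulation: find u (satisfying any essential BC) such that ∫_0^2/3 u'(x) v'(x) dx = ∫_0^2/3 f v dx for all v ∈ V.
Substituting f(x) = sin(3*π*x/2), the right-hand side is ∫_0^2/3 (sin(3*π*x/2)) v dx.


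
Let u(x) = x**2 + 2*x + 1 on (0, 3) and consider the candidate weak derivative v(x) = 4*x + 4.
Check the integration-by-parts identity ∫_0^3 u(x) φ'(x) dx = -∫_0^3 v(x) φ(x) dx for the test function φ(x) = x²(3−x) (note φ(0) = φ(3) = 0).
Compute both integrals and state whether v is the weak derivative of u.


LHS = -189/5, RHS = -378/5. No, v is not the weak derivative of u.

u(x) = x**2 + 2*x + 1, classical derivative u'(x) = 2*x + 2.
φ(x) = x²(3−x), so φ'(x) = 3*x*(2 - x).
Note φ(0) = φ(3) = 0, so the boundary term u·φ vanishes.
LHS = ∫_0^3 u(x) φ'(x) dx = ∫_0^3 (-3*x^4 + 9*x^2 + 6*x) dx. Term by term:
  ∫_0^3 -3*x^4 dx = -729/5;  ∫_0^3 9*x^2 dx = 81;  ∫_0^3 6*x dx = 27.
Sum: -729/5 + 81 + 27 = -189/5.
So LHS = -189/5.
∫_0^3 v(x) φ(x) dx = ∫_0^3 (-4*x^4 + 8*x^3 + 12*x^2) dx. Term by term:
  ∫_0^3 -4*x^4 dx = -972/5;  ∫_0^3 8*x^3 dx = 162;  ∫_0^3 12*x^2 dx = 108.
Sum: -972/5 + 162 + 108 = 378/5.
So RHS = -∫_0^3 v(x) φ(x) dx = -378/5.
LHS − RHS = 189/5 ≠ 0, so the identity fails.
(For a valid weak derivative the identity must hold for EVERY test function, in particular this one. The failure shows v is NOT the weak derivative of u.)
Correct weak derivative would be u'(x) = 2*x + 2.


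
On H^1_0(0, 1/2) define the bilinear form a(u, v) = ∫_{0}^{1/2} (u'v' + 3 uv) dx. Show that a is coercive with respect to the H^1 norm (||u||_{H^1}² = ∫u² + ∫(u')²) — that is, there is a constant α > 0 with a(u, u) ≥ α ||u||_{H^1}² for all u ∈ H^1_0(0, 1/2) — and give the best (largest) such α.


α = 1

Coercivity of a(·,·) on H^1_0(0, 1/2) means a(u, u) ≥ α ||u||_{H^1}² for every u ∈ H^1_0.
The interval has length L = 1/2, and Poincaré/coercivity depend only on L. Here a(u, u) = ∫(u')² + (3)·∫u².
Here c = 3 ≥ 1, so a(u,u) = ∫(u')² + c∫u² ≥ ∫(u')² + ∫u² = ||u||_{H^1}², i.e. α = 1 works. No larger α is possible: a(u,u) ≥ α||u||_{H^1}² means (1−α)∫(u')² ≥ (α−c)∫u², and for the modes u_n = sin(nπ(x−x₀)/L) (x₀ the left endpoint) one has ∫u_n²/∫(u_n')² = (L/(nπ))² → 0, so a(u_n,u_n)/||u_n||_{H^1}² → 1. Hence the optimal constant is α = 1.
Therefore α = 1.


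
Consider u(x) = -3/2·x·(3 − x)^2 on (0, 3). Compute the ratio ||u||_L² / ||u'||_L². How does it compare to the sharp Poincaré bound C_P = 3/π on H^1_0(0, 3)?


||u||_L² / ||u'||_L² = 3*sqrt(14)/14 < C_P = 3/π.

u(x) = -3/2·x·(3 − x)^2, so u'(x) = 9*(1 - x)*(x - 3)/2.
u(x) = -3/2·x·(3 − x)^2 vanishes at x = 0 and x = 3, so u ∈ H^1_0(0, 3). Differentiate via the product rule and integrate the resulting polynomials term by term.
  ∫_0^3 u² dx = ∫_0^3 (9*x^6/4 - 27*x^5 + 243*x^4/2 - 243*x^3 + 729*x^2/4) dx. Term by term:
    ∫_0^3 9*x^6/4 dx = 19683/28;  ∫_0^3 -27*x^5 dx = -6561/2;  ∫_0^3 243*x^4/2 dx = 59049/10;
    ∫_0^3 -243*x^3 dx = -19683/4;  ∫_0^3 729*x^2/4 dx = 6561/4.
  Sum: 19683/28 − 6561/2 + 59049/10 − 19683/4 + 6561/4 = 6561/140.
  ∫_0^3 (u')² dx = ∫_0^3 (81*x^4/4 - 162*x^3 + 891*x^2/2 - 486*x + 729/4) dx. Term by term:
    ∫_0^3 81*x^4/4 dx = 19683/20;  ∫_0^3 -162*x^3 dx = -6561/2;  ∫_0^3 891*x^2/2 dx = 8019/2;
    ∫_0^3 -486*x dx = -2187;  ∫_0^3 729/4 dx = 2187/4.
  Sum: 19683/20 − 6561/2 + 8019/2 − 2187 + 2187/4 = 729/10.
∫_0^3 u² dx = 6561/140, so ||u||_L² = 81*sqrt(35)/70.
∫_0^3 (u')² dx = 729/10, so ||u'||_L² = 27*sqrt(10)/10.
Ratio ||u||_L² / ||u'||_L² = 3*sqrt(14)/14.
Sharp Poincaré constant on H^1_0(0, 3) is C_P = L/π = 3/π, achieved by sin(π/3·x).
A polynomial bump cannot attain the sharp Poincaré constant (only the first sine eigenfunction does), so the ratio is strictly less than C_P, consistent with ||u||_L² ≤ C_P ||u'||_L².


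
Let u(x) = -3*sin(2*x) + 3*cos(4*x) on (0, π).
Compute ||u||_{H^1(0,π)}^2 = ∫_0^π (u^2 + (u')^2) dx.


||u||_{H^1(0,π)}^2 = 99*π

u'(x) = -12*sin(4*x) - 6*cos(2*x).
Expand u² and (u')² and integrate term by term on (0, π), using: for integers n ≥ 1, ∫_0^π sin²(nx) dx = ∫_0^π cos²(nx) dx = π/2; for n ≠ n', ∫_0^π sin(nx)sin(n'x) dx = ∫_0^π cos(nx)cos(n'x) dx = 0; and by product-to-sum, ∫_0^π sin(nx)cos(n'x) dx = ½∫_0^π [sin((n+n')x) + sin((n−n')x)] dx, which is 0 when n+n' is even and 2n/(n²−n'²) when n+n' is odd (it need not vanish on (0, π)).
  u² squared terms: (-3)²·∫sin(2x)² dx = 9·π/2 = 9*π/2;  (3)²·∫cos(4x)² dx = 9·π/2 = 9*π/2.
  u² cross terms: 2·(-3)·(3)·∫sin(2x)·cos(4x) dx = -18·(0) = 0.
  So ∫_0^π u² dx = 9*π/2 + 9*π/2 + 0 = 9*π.
  (u')² squared terms: (-12)²·∫sin(4x)² dx = 144·π/2 = 72*π;  (-6)²·∫cos(2x)² dx = 36·π/2 = 18*π.
  (u')² cross terms: 2·(-12)·(-6)·∫sin(4x)·cos(2x) dx = 144·(0) = 0.
  So ∫_0^π (u')² dx = 72*π + 18*π + 0 = 90*π.
||u||_{H^1}^2 = (9*π) + (90*π) = 99*π.


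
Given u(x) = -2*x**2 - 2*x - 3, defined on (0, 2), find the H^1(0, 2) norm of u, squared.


||u||_{H^1}^2 = 3374/15

The H^1 norm (squared) on an interval (0, L) is
  ||u||_{H^1}^2 = ∫_0^L u(x)^2 dx + ∫_0^L u'(x)^2 dx.
Compute u'(x) = -4*x - 2.
Then u(x)^2 = 4*x**4 + 8*x**3 + 16*x**2 + 12*x + 9 and u'(x)^2 = 16*x**2 + 16*x + 4.
Integrate each monomial from 0 to 2 using ∫_0^2 c·x^n dx = c·2^(n+1)/(n+1):
  ∫_0^2 u(x)^2 dx = ∫_0^2 (4*x^4 + 8*x^3 + 16*x^2 + 12*x + 9) dx. Term by term:
    ∫_0^2 4*x^4 dx = 128/5;  ∫_0^2 8*x^3 dx = 32;  ∫_0^2 16*x^2 dx = 128/3;
    ∫_0^2 12*x dx = 24;  ∫_0^2 9 dx = 18.
  Sum: 128/5 + 32 + 128/3 + 24 + 18 = 2134/15.
  ∫_0^2 u'(x)^2 dx = ∫_0^2 (16*x^2 + 16*x + 4) dx. Term by term:
    ∫_0^2 16*x^2 dx = 128/3;  ∫_0^2 16*x dx = 32;  ∫_0^2 4 dx = 8.
  Sum: 128/3 + 32 + 8 = 248/3.
Adding: ||u||_{H^1}^2 = 2134/15 + 248/3 = 3374/15.


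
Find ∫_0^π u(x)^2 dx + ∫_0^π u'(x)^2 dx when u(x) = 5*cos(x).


||u||_{H^1(0,π)}^2 = 25*π

u'(x) = -5*sin(x).
Expand u² and (u')² and integrate term by term on (0, π), using: for integers n ≥ 1, ∫_0^π sin²(nx) dx = ∫_0^π cos²(nx) dx = π/2; for n ≠ n', ∫_0^π sin(nx)sin(n'x) dx = ∫_0^π cos(nx)cos(n'x) dx = 0; and by product-to-sum, ∫_0^π sin(nx)cos(n'x) dx = ½∫_0^π [sin((n+n')x) + sin((n−n')x)] dx, which is 0 when n+n' is even and 2n/(n²−n'²) when n+n' is odd (it need not vanish on (0, π)).
  u² squared terms: (5)²·∫cos(x)² dx = 25·π/2 = 25*π/2.
  So ∫_0^π u² dx = 25*π/2.
  (u')² squared terms: (-5)²·∫sin(x)² dx = 25·π/2 = 25*π/2.
  So ∫_0^π (u')² dx = 25*π/2.
||u||_{H^1}^2 = (25*π/2) + (25*π/2) = 25*π.


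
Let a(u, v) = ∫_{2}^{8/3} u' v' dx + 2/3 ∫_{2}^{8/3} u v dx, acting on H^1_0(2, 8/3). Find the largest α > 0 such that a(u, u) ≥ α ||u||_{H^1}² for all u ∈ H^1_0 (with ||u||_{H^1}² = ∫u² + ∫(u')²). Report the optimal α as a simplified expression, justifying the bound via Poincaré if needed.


α = (8 + 27*π^2)/(3*(4 + 9*π^2))

Coercivity of a(·,·) on H^1_0(2, 8/3) means a(u, u) ≥ α ||u||_{H^1}² for every u ∈ H^1_0.
The interval has length L = 2/3, and Poincaré/coercivity depend only on L. Here a(u, u) = ∫(u')² + (2/3)·∫u².
Here 0 < c = 2/3 < 1. The condition a(u,u) ≥ α||u||_{H^1}² reads (1−α)∫(u')² ≥ (α−c)∫u². Any admissible α is ≤ 1 (rapidly oscillating u have ∫u²/∫(u')² → 0), and α = 1 would force 0 ≥ (1−c)∫u², impossible since c < 1; so 1−α > 0. By the sharp Poincaré inequality on H^1_0 of an interval of length L, ∫(u')² ≥ (π/L)²∫u² with equality for the first sine mode sin(π(x−x₀)/L) (x₀ the left endpoint), so the inequality holds for all u iff (1−α)(π/L)² ≥ α − c, i.e. α ≤ ((π/L)² + c)/((π/L)² + 1) = (1 + c(L/π)²)/(1 + (L/π)²). With (π/L)² = 9*π^2/4 and c = 2/3, the largest admissible constant is α = ((π/L)² + c)/((π/L)² + 1).
Simplifying, α = (8 + 27*π^2)/(3*(4 + 9*π^2)).


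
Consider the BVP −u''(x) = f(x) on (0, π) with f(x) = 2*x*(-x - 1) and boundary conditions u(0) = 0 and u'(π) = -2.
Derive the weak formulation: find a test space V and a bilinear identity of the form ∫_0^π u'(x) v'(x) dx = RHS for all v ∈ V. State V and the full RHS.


V = {v ∈ H^1(0, π) : v(0) = 0} (test functions vanish at x = 0 where u is specified); weak form: ∫_0^π u'v' dx = ∫_0^π (2*x*(-x - 1)) v dx − 2·v(π) for all v ∈ V.

Multiply both sides by a test function v and integrate from 0 to π:
  ∫_0^π −u''(x) v(x) dx = ∫_0^π f(x) v(x) dx.
Integrate the LHS by parts once:
  ∫_0^π −u'' v dx = −[u'(x) v(x)]_0^π + ∫_0^π u'(x) v'(x) dx.
Thus ∫_0^π u'(x) v'(x) dx = ∫_0^π f(x) v(x) dx + [u'(x) v(x)]_0^π.
Choose V so that boundary terms are either known or forced to vanish.
Mixed BC: u(0) = 0 (Dirichlet) and u'(π) = -2 (Neumann). Define V = {v ∈ H^1(0, π) : v(0) = 0}. Then [u' v]_0^π = u'(π)·v(π) − u'(0)·0 = − 2·v(π).
Weak formulation: find u (satisfying any essential BC) such that ∫_0^π u'(x) v'(x) dx = ∫_0^π f v dx − 2·v(π) for all v ∈ V (Dirichlet at 0 absorbed into V; Neumann datum at x = π contributes the boundary term).
Substituting f(x) = 2*x*(-x - 1), the right-hand side is ∫_0^π (2*x*(-x - 1)) v dx − 2·v(π).


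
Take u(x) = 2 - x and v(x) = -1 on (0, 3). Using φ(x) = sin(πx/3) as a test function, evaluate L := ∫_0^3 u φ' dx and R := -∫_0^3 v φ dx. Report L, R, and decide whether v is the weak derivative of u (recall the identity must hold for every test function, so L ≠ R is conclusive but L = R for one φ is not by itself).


LHS = 6/π, RHS = 6/π. Yes, v = u' weakly.

u(x) = 2 - x, classical derivative u'(x) = -1.
φ(x) = sin(πx/3), so φ'(x) = π*cos(π*x/3)/3.
Note φ(0) = φ(3) = 0, so the boundary term u·φ vanishes.
LHS = ∫_0^3 u(x) φ'(x) dx = ∫_0^3 (-π*x*cos(π*x/3)/3 + 2*π*cos(π*x/3)/3) dx. Term by term:
  ∫_0^3 2*π*cos(π*x/3)/3 dx = 0;  ∫_0^3 -π*x*cos(π*x/3)/3 dx = 6/π.
Sum: 0 + 6/π = 6/π.
So LHS = 6/π.
∫_0^3 v(x) φ(x) dx = ∫_0^3 (-sin(π*x/3)) dx. Term by term:
  ∫_0^3 -sin(π*x/3) dx = -6/π.
So RHS = -∫_0^3 v(x) φ(x) dx = 6/π.
LHS = RHS, so the identity holds for this test φ.
Moreover u is smooth here and v(x) = u'(x) = -1 pointwise, so the identity holds for every test function. Hence v is the weak derivative of u.


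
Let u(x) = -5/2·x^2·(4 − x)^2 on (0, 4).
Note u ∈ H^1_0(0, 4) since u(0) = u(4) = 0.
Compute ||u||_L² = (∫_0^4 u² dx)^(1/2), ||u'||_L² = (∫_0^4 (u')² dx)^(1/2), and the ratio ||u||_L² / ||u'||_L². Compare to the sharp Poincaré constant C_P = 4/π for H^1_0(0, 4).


||u||_L² / ||u'||_L² = 2*sqrt(3)/3 < C_P = 4/π.

u(x) = -5/2·x^2·(4 − x)^2, so u'(x) = 10*x*(-x^2 + 6*x - 8).
u(x) = -5/2·x^2·(4 − x)^2 vanishes at x = 0 and x = 4, so u ∈ H^1_0(0, 4). Differentiate via the product rule and integrate the resulting polynomials term by term.
  ∫_0^4 u² dx = ∫_0^4 (25*x^8/4 - 100*x^7 + 600*x^6 - 1600*x^5 + 1600*x^4) dx. Term by term:
    ∫_0^4 25*x^8/4 dx = 1638400/9;  ∫_0^4 -100*x^7 dx = -819200;  ∫_0^4 600*x^6 dx = 9830400/7;
    ∫_0^4 -1600*x^5 dx = -3276800/3;  ∫_0^4 1600*x^4 dx = 327680.
  Sum: 1638400/9 − 819200 + 9830400/7 − 3276800/3 + 327680 = 163840/63.
  ∫_0^4 (u')² dx = ∫_0^4 (100*x^6 - 1200*x^5 + 5200*x^4 - 9600*x^3 + 6400*x^2) dx. Term by term:
    ∫_0^4 100*x^6 dx = 1638400/7;  ∫_0^4 -1200*x^5 dx = -819200;  ∫_0^4 5200*x^4 dx = 1064960;
    ∫_0^4 -9600*x^3 dx = -614400;  ∫_0^4 6400*x^2 dx = 409600/3.
  Sum: 1638400/7 − 819200 + 1064960 − 614400 + 409600/3 = 40960/21.
∫_0^4 u² dx = 163840/63, so ||u||_L² = 128*sqrt(70)/21.
∫_0^4 (u')² dx = 40960/21, so ||u'||_L² = 64*sqrt(210)/21.
Ratio ||u||_L² / ||u'||_L² = 2*sqrt(3)/3.
Sharp Poincaré constant on H^1_0(0, 4) is C_P = L/π = 4/π, achieved by sin(π/4·x).
A polynomial bump cannot attain the sharp Poincaré constant (only the first sine eigenfunction does), so the ratio is strictly less than C_P, consistent with ||u||_L² ≤ C_P ||u'||_L².


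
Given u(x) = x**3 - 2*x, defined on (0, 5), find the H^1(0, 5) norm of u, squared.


||u||_{H^1}^2 = 293420/21

The H^1 norm (squared) on an interval (0, L) is
  ||u||_{H^1}^2 = ∫_0^L u(x)^2 dx + ∫_0^L u'(x)^2 dx.
Compute u'(x) = 3*x**2 - 2.
Then u(x)^2 = x**6 - 4*x**4 + 4*x**2 and u'(x)^2 = 9*x**4 - 12*x**2 + 4.
Integrate each monomial from 0 to 5 using ∫_0^5 c·x^n dx = c·5^(n+1)/(n+1):
  ∫_0^5 u(x)^2 dx = ∫_0^5 (x^6 - 4*x^4 + 4*x^2) dx. Term by term:
    ∫_0^5 x^6 dx = 78125/7;  ∫_0^5 -4*x^4 dx = -2500;  ∫_0^5 4*x^2 dx = 500/3.
  Sum: 78125/7 − 2500 + 500/3 = 185375/21.
  ∫_0^5 u'(x)^2 dx = ∫_0^5 (9*x^4 - 12*x^2 + 4) dx. Term by term:
    ∫_0^5 9*x^4 dx = 5625;  ∫_0^5 -12*x^2 dx = -500;  ∫_0^5 4 dx = 20.
  Sum: 5625 − 500 + 20 = 5145.
Adding: ||u||_{H^1}^2 = 185375/21 + 5145 = 293420/21.


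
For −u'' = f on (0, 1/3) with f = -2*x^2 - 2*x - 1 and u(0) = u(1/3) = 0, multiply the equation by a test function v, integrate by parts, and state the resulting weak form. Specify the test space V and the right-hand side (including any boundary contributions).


V = H^1_0(0, 1/3) (so v(0) = v(1/3) = 0); weak form: ∫_0^1/3 u'v' dx = ∫_0^1/3 (-2*x^2 - 2*x - 1) v dx for all v ∈ V.

Multiply both sides by a test function v and integrate from 0 to 1/3:
  ∫_0^1/3 −u''(x) v(x) dx = ∫_0^1/3 f(x) v(x) dx.
Integrate the LHS by parts once:
  ∫_0^1/3 −u'' v dx = −[u'(x) v(x)]_0^1/3 + ∫_0^1/3 u'(x) v'(x) dx.
Thus ∫_0^1/3 u'(x) v'(x) dx = ∫_0^1/3 f(x) v(x) dx + [u'(x) v(x)]_0^1/3.
Choose V so that boundary terms are either known or forced to vanish.
u is Dirichlet: u(0) = u(1/3) = 0. Let V = H^1_0(0, 1/3); then v(0) = v(1/3) = 0, and [u' v]_0^1/3 = 0.
Weak formulation: find u (satisfying any essential BC) such that ∫_0^1/3 u'(x) v'(x) dx = ∫_0^1/3 f v dx for all v ∈ V.
Substituting f(x) = -2*x^2 - 2*x - 1, the right-hand side is ∫_0^1/3 (-2*x^2 - 2*x - 1) v dx.


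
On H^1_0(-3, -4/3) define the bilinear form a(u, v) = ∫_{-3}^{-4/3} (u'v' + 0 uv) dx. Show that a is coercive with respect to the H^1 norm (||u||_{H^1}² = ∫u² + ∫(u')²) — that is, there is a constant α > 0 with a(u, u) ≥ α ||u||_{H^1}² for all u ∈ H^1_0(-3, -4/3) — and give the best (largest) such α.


α = 9*π^2/(25 + 9*π^2)

Coercivity of a(·,·) on H^1_0(-3, -4/3) means a(u, u) ≥ α ||u||_{H^1}² for every u ∈ H^1_0.
The interval has length L = 5/3, and Poincaré/coercivity depend only on L. Here a(u, u) = ∫(u')² + (0)·∫u².
Here c = 0, so a(u,u) = ∫(u')² alone. The condition a(u,u) ≥ α||u||_{H^1}² reads (1−α)∫(u')² ≥ (α−c)∫u². Any admissible α is ≤ 1 (rapidly oscillating u have ∫u²/∫(u')² → 0), and α = 1 would force 0 ≥ (1−c)∫u², impossible since c < 1; so 1−α > 0. By the sharp Poincaré inequality on H^1_0 of an interval of length L, ∫(u')² ≥ (π/L)²∫u² with equality for the first sine mode sin(π(x−x₀)/L) (x₀ the left endpoint), so the inequality holds for all u iff (1−α)(π/L)² ≥ α − c, i.e. α ≤ ((π/L)² + c)/((π/L)² + 1) = (1 + c(L/π)²)/(1 + (L/π)²). (Direct route, valid since c ≤ 0: Poincaré gives c∫u² ≥ c(L/π)²∫(u')², so a(u,u) ≥ (1 + c(L/π)²)∫(u')², while ||u||_{H^1}² ≤ (1 + (L/π)²)∫(u')²; dividing yields the same α.) With (π/L)² = 9*π^2/25 and c = 0, the largest admissible constant is α = ((π/L)² + c)/((π/L)² + 1).
Simplifying, α = 9*π^2/(25 + 9*π^2).


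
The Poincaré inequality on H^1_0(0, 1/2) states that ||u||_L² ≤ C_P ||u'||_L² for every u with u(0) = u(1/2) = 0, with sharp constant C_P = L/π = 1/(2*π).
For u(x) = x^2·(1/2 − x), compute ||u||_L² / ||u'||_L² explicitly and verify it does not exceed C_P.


||u||_L² / ||u'||_L² = sqrt(14)/28 < C_P = 1/(2*π).

u(x) = x^2·(1/2 − x), so u'(x) = x*(1 - 3*x).
u(x) = x^2·(1/2 − x) vanishes at x = 0 and x = 1/2, so u ∈ H^1_0(0, 1/2). Differentiate via the product rule and integrate the resulting polynomials term by term.
  ∫_0^1/2 u² dx = ∫_0^1/2 (x^6 - x^5 + x^4/4) dx. Term by term:
    ∫_0^1/2 x^6 dx = 1/896;  ∫_0^1/2 -x^5 dx = -1/384;  ∫_0^1/2 x^4/4 dx = 1/640.
  Sum: 1/896 − 1/384 + 1/640 = 1/13440.
  ∫_0^1/2 (u')² dx = ∫_0^1/2 (9*x^4 - 6*x^3 + x^2) dx. Term by term:
    ∫_0^1/2 9*x^4 dx = 9/160;  ∫_0^1/2 -6*x^3 dx = -3/32;  ∫_0^1/2 x^2 dx = 1/24.
  Sum: 9/160 − 3/32 + 1/24 = 1/240.
∫_0^1/2 u² dx = 1/13440, so ||u||_L² = sqrt(210)/1680.
∫_0^1/2 (u')² dx = 1/240, so ||u'||_L² = sqrt(15)/60.
Ratio ||u||_L² / ||u'||_L² = sqrt(14)/28.
Sharp Poincaré constant on H^1_0(0, 1/2) is C_P = L/π = 1/(2*π), achieved by sin(2*π·x).
A polynomial bump cannot attain the sharp Poincaré constant (only the first sine eigenfunction does), so the ratio is strictly less than C_P, consistent with ||u||_L² ≤ C_P ||u'||_L².


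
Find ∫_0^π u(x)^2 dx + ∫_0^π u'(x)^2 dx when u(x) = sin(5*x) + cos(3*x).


||u||_{H^1(0,π)}^2 = 18*π

u'(x) = -3*sin(3*x) + 5*cos(5*x).
Expand u² and (u')² and integrate term by term on (0, π), using: for integers n ≥ 1, ∫_0^π sin²(nx) dx = ∫_0^π cos²(nx) dx = π/2; for n ≠ n', ∫_0^π sin(nx)sin(n'x) dx = ∫_0^π cos(nx)cos(n'x) dx = 0; and by product-to-sum, ∫_0^π sin(nx)cos(n'x) dx = ½∫_0^π [sin((n+n')x) + sin((n−n')x)] dx, which is 0 when n+n' is even and 2n/(n²−n'²) when n+n' is odd (it need not vanish on (0, π)).
  u² squared terms: (1)²·∫cos(3x)² dx = 1·π/2 = π/2;  (1)²·∫sin(5x)² dx = 1·π/2 = π/2.
  u² cross terms: 2·(1)·(1)·∫cos(3x)·sin(5x) dx = 2·(0) = 0.
  So ∫_0^π u² dx = π/2 + π/2 + 0 = π.
  (u')² squared terms: (-3)²·∫sin(3x)² dx = 9·π/2 = 9*π/2;  (5)²·∫cos(5x)² dx = 25·π/2 = 25*π/2.
  (u')² cross terms: 2·(-3)·(5)·∫sin(3x)·cos(5x) dx = -30·(0) = 0.
  So ∫_0^π (u')² dx = 9*π/2 + 25*π/2 + 0 = 17*π.
||u||_{H^1}^2 = (π) + (17*π) = 18*π.


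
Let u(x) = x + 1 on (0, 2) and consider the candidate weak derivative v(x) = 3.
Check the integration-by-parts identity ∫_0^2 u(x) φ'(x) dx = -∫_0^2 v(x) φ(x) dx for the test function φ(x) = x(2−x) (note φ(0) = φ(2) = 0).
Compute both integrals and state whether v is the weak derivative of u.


LHS = -4/3, RHS = -4. No, v is not the weak derivative of u.

u(x) = x + 1, classical derivative u'(x) = 1.
φ(x) = x(2−x), so φ'(x) = 2 - 2*x.
Note φ(0) = φ(2) = 0, so the boundary term u·φ vanishes.
LHS = ∫_0^2 u(x) φ'(x) dx = ∫_0^2 (2 - 2*x^2) dx. Term by term:
  ∫_0^2 -2*x^2 dx = -16/3;  ∫_0^2 2 dx = 4.
Sum: -16/3 + 4 = -4/3.
So LHS = -4/3.
∫_0^2 v(x) φ(x) dx = ∫_0^2 (-3*x^2 + 6*x) dx. Term by term:
  ∫_0^2 -3*x^2 dx = -8;  ∫_0^2 6*x dx = 12.
Sum: -8 + 12 = 4.
So RHS = -∫_0^2 v(x) φ(x) dx = -4.
LHS − RHS = 8/3 ≠ 0, so the identity fails.
(For a valid weak derivative the identity must hold for EVERY test function, in particular this one. The failure shows v is NOT the weak derivative of u.)
Correct weak derivative would be u'(x) = 1.
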